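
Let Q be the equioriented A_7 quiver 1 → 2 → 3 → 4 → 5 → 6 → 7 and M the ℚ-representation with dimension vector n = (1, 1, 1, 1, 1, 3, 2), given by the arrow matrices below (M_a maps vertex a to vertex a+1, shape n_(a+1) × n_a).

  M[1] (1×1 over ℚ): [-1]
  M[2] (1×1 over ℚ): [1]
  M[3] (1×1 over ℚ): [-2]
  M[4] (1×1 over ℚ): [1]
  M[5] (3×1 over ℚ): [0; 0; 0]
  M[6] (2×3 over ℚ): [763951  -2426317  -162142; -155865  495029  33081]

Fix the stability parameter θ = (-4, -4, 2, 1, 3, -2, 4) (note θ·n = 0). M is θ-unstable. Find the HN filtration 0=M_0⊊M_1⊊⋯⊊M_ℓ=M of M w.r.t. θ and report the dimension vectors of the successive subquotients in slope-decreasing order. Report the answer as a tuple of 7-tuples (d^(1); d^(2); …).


Via rank(M_{q-1}∘⋯∘M_p): M ≅ I[1,5], I[6,6], I[6,7]^2.
μ_θ-semistable layers: μ^(1)=4; μ^(2)=3; μ^(3)=3/2; μ^(4)=-2; μ^(5)=-4

((0, 0, 0, 0, 0, 0, 2); (0, 0, 0, 0, 1, 0, 0); (0, 0, 1, 1, 0, 0, 0); (0, 0, 0, 0, 0, 3, 0); (1, 1, 0, 0, 0, 0, 0))


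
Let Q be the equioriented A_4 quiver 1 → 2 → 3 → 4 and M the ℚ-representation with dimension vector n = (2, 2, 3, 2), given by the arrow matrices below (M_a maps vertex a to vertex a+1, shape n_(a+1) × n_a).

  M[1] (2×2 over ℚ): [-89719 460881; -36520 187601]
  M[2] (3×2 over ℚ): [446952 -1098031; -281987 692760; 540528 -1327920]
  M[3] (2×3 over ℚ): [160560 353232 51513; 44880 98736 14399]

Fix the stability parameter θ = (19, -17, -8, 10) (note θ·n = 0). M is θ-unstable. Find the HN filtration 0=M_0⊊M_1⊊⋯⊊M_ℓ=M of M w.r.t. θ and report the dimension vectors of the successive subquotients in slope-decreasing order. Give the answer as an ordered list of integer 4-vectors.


Barcode: M ≅ I[1,3]^2, I[3,4], I[4,4]. HN layers by μ_θ (3 steps, strictly decreasing):
  μ^(1)=10; μ^(2)=-2; μ^(3)=-8

((0, 0, 0, 2); (2, 2, 2, 0); (0, 0, 1, 0))


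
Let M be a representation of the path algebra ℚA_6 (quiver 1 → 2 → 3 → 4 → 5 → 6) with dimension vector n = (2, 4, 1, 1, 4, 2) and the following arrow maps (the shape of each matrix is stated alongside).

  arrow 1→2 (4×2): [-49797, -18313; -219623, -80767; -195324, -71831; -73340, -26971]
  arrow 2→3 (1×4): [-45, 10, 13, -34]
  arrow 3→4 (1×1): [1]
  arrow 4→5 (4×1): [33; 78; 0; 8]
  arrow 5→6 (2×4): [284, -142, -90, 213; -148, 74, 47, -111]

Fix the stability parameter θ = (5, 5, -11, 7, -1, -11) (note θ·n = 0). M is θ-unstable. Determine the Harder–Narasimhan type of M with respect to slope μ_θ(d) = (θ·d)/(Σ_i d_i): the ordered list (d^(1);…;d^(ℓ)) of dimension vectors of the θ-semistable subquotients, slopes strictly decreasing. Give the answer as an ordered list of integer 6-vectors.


Interval decomposition of M: I[1,2], I[1,5], I[2,2]^2, I[5,5], I[5,6]^2.
HN type (ℓ=5): μ^(1)=5; μ^(2)=3; μ^(3)=-1/3; μ^(4)=-1; μ^(5)=-6

((1, 3, 0, 0, 0, 0); (0, 0, 0, 1, 1, 0); (1, 1, 1, 0, 0, 0); (0, 0, 0, 0, 1, 0); (0, 0, 0, 0, 2, 2))


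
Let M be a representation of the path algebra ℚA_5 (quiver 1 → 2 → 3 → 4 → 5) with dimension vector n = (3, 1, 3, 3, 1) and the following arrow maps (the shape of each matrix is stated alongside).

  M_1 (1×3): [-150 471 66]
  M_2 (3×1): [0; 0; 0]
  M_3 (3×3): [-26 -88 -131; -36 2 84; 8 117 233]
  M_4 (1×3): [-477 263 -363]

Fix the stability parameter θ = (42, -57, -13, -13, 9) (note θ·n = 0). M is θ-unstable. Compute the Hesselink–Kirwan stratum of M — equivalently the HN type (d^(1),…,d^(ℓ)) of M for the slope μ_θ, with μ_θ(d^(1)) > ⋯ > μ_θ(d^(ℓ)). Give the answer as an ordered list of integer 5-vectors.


Interval decomposition of M: I[1,1]^2, I[1,2], I[3,3], I[3,4], I[3,5], I[4,4].
HN type (ℓ=4): μ^(1)=42; μ^(2)=9; μ^(3)=-15/2; μ^(4)=-13

((2, 0, 0, 0, 0); (0, 0, 0, 0, 1); (1, 1, 0, 0, 0); (0, 0, 3, 3, 0))


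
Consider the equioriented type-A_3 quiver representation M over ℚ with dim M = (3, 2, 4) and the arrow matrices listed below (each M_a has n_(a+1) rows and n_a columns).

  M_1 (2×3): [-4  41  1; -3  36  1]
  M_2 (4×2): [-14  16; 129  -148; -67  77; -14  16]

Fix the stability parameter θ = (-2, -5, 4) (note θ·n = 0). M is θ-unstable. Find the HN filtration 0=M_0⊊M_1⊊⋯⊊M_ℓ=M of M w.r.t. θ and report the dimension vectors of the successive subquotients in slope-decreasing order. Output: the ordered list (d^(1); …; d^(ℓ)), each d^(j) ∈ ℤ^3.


Barcode: M ≅ I[1,1], I[1,3]^2, I[3,3]^2. HN layers by μ_θ (3 steps, strictly decreasing):
  μ^(1)=4; μ^(2)=-2; μ^(3)=-7/2

((0, 0, 4); (1, 0, 0); (2, 2, 0))


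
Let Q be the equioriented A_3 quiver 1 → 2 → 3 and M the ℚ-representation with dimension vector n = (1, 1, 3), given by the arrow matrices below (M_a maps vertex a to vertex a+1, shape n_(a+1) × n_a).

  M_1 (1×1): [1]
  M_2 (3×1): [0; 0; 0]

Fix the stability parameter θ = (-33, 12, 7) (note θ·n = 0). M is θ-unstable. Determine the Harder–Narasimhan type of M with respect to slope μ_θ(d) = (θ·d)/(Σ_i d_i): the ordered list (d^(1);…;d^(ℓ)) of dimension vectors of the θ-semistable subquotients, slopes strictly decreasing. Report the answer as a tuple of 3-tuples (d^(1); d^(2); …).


Via rank(M_{q-1}∘⋯∘M_p): M ≅ I[1,2], I[3,3]^3.
μ_θ-semistable layers: μ^(1)=12; μ^(2)=7; μ^(3)=-33

((0, 1, 0); (0, 0, 3); (1, 0, 0))


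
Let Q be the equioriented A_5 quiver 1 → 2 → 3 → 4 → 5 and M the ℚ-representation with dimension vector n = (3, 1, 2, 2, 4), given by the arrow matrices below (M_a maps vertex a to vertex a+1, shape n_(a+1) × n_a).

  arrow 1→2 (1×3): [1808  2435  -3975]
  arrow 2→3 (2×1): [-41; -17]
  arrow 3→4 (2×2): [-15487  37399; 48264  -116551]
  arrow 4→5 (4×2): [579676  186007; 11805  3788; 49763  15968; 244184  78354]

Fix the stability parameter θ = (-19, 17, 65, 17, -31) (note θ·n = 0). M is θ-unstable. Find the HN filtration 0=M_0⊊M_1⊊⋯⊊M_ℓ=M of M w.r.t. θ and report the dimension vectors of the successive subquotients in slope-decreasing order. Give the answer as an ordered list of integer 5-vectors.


Via rank(M_{q-1}∘⋯∘M_p): M ≅ I[1,1]^2, I[1,5], I[3,5], I[5,5]^2.
μ_θ-semistable layers: μ^(1)=17; μ^(2)=-19; μ^(3)=-31

((0, 1, 2, 2, 2); (3, 0, 0, 0, 0); (0, 0, 0, 0, 2))


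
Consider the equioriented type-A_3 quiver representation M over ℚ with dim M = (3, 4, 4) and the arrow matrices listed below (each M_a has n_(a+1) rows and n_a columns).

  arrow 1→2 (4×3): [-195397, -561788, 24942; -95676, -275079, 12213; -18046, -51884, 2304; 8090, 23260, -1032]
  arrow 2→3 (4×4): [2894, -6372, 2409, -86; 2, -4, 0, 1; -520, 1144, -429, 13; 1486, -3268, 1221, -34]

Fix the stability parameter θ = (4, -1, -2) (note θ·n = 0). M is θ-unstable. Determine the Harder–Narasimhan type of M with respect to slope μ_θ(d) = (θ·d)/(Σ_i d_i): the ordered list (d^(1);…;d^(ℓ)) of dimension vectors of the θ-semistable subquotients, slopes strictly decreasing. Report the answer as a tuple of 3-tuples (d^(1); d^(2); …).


Barcode: M ≅ I[1,1], I[1,2]^2, I[2,3]^2, I[3,3]^2. HN layers by μ_θ (4 steps, strictly decreasing):
  μ^(1)=4; μ^(2)=3/2; μ^(3)=-3/2; μ^(4)=-2

((1, 0, 0); (2, 2, 0); (0, 2, 2); (0, 0, 2))


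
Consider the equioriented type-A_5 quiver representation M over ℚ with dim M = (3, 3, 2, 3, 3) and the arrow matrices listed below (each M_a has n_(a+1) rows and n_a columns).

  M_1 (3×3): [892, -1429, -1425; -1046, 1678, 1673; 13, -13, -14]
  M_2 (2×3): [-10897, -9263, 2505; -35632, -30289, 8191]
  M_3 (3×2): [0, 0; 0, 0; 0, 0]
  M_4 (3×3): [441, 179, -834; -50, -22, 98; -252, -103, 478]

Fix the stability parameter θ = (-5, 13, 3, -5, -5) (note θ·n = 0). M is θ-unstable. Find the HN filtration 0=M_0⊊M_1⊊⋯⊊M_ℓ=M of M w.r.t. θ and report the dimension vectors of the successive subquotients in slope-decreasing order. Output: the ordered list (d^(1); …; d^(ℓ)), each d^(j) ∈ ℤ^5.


Via rank(M_{q-1}∘⋯∘M_p): M ≅ I[1,2], I[1,3]^2, I[4,5]^3.
μ_θ-semistable layers: μ^(1)=13; μ^(2)=8; μ^(3)=-5

((0, 1, 0, 0, 0); (0, 2, 2, 0, 0); (3, 0, 0, 3, 3))


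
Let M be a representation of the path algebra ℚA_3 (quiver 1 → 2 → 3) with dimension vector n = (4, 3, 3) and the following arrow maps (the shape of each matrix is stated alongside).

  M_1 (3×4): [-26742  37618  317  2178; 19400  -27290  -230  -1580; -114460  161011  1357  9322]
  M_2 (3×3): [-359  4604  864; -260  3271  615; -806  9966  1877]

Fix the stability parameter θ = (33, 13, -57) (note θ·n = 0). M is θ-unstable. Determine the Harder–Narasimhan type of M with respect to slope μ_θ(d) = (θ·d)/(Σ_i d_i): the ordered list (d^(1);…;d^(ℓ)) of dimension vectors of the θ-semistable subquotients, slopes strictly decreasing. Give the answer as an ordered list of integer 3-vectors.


Interval decomposition of M: I[1,1]^2, I[1,3]^2, I[2,3].
HN type (ℓ=3): μ^(1)=33; μ^(2)=-11/3; μ^(3)=-22

((2, 0, 0); (2, 2, 2); (0, 1, 1))


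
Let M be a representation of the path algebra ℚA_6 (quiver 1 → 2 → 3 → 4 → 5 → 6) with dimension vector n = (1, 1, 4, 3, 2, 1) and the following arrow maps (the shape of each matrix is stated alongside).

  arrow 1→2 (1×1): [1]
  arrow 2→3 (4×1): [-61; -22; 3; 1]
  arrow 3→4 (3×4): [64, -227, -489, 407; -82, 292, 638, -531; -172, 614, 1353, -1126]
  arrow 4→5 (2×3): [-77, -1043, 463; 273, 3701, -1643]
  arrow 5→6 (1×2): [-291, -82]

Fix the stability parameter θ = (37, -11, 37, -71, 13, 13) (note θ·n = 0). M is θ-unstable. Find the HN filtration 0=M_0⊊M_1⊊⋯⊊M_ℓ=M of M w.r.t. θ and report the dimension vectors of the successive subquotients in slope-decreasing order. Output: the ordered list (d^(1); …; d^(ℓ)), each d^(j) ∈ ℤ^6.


Barcode: M ≅ I[1,6], I[3,3], I[3,4], I[3,5]. HN layers by μ_θ (4 steps, strictly decreasing):
  μ^(1)=37; μ^(2)=13; μ^(3)=-2; μ^(4)=-17

((0, 0, 1, 0, 0, 0); (0, 0, 0, 0, 2, 1); (1, 1, 1, 1, 0, 0); (0, 0, 2, 2, 0, 0))


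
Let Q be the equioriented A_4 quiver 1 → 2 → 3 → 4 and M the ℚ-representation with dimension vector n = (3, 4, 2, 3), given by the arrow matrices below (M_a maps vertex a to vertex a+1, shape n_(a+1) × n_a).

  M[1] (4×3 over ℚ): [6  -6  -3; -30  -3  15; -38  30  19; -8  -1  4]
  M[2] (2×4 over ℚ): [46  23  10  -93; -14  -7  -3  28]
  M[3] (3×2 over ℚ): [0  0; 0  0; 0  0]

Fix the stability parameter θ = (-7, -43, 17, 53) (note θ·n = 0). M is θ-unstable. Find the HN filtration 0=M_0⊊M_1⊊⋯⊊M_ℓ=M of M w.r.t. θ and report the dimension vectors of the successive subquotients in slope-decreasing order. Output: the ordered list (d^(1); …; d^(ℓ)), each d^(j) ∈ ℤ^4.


Via rank(M_{q-1}∘⋯∘M_p): M ≅ I[1,1], I[1,3]^2, I[2,2]^2, I[4,4]^3.
μ_θ-semistable layers: μ^(1)=53; μ^(2)=17; μ^(3)=-7; μ^(4)=-25; μ^(5)=-43

((0, 0, 0, 3); (0, 0, 2, 0); (1, 0, 0, 0); (2, 2, 0, 0); (0, 2, 0, 0))


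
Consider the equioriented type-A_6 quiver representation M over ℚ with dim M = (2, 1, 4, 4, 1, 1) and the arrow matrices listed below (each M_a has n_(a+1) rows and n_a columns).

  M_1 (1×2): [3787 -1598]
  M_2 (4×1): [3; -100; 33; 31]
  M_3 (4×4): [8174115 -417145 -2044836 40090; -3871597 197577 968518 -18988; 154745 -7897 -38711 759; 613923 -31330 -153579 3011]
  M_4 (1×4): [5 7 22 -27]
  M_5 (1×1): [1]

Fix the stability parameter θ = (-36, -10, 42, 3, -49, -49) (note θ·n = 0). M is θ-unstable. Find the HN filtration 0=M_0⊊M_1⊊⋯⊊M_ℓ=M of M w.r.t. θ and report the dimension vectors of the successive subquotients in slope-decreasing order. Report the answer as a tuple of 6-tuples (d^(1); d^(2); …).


Barcode: M ≅ I[1,1], I[1,6], I[3,3], I[3,4]^2, I[4,4]. HN layers by μ_θ (5 steps, strictly decreasing):
  μ^(1)=42; μ^(2)=45/2; μ^(3)=3; μ^(4)=-63/5; μ^(5)=-36

((0, 0, 1, 0, 0, 0); (0, 0, 2, 2, 0, 0); (0, 0, 0, 1, 0, 0); (0, 1, 1, 1, 1, 1); (2, 0, 0, 0, 0, 0))


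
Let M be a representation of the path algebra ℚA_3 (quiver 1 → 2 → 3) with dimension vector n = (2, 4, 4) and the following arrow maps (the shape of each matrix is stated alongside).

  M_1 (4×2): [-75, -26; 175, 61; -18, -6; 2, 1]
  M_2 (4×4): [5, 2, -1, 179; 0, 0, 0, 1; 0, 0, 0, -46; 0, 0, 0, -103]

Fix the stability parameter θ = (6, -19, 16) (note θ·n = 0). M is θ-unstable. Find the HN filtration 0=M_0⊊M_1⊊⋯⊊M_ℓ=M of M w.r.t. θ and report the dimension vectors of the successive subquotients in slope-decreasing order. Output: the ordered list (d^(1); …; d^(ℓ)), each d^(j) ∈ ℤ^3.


Barcode: M ≅ I[1,3]^2, I[2,2]^2, I[3,3]^2. HN layers by μ_θ (3 steps, strictly decreasing):
  μ^(1)=16; μ^(2)=-13/2; μ^(3)=-19

((0, 0, 4); (2, 2, 0); (0, 2, 0))


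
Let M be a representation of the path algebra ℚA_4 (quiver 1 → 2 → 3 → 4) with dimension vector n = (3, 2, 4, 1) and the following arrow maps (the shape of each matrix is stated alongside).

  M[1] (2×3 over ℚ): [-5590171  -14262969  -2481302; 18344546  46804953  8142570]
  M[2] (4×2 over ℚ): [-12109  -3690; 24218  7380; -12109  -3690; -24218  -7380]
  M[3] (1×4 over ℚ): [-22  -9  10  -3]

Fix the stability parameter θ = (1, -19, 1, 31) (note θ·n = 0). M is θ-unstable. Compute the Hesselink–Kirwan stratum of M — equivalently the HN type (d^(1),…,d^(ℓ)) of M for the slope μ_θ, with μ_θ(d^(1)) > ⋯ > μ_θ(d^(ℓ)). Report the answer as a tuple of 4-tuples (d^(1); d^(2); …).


Interval decomposition of M: I[1,1], I[1,2], I[1,3], I[3,3]^2, I[3,4].
HN type (ℓ=3): μ^(1)=31; μ^(2)=1; μ^(3)=-9

((0, 0, 0, 1); (1, 0, 4, 0); (2, 2, 0, 0))


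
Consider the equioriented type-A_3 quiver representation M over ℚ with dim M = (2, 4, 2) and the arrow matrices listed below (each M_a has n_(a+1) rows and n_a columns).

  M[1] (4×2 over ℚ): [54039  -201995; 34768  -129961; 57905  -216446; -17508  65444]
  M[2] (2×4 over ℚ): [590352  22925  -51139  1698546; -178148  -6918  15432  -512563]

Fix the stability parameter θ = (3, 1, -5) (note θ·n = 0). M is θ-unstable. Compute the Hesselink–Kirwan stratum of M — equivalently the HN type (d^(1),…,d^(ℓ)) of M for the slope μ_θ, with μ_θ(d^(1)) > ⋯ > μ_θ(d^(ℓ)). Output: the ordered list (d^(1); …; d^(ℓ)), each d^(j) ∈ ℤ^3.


Barcode: M ≅ I[1,3]^2, I[2,2]^2. HN layers by μ_θ (2 steps, strictly decreasing):
  μ^(1)=1; μ^(2)=-1/3

((0, 2, 0); (2, 2, 2))


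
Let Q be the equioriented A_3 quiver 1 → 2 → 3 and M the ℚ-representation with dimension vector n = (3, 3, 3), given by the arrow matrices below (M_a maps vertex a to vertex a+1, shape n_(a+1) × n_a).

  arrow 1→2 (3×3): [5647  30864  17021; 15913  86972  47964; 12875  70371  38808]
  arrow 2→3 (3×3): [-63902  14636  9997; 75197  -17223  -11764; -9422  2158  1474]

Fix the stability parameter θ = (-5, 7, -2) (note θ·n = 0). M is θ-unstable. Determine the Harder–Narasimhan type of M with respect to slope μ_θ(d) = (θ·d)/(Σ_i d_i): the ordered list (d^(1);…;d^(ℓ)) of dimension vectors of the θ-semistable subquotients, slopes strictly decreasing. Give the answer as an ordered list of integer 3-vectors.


Barcode: M ≅ I[1,2], I[1,3]^2, I[3,3]. HN layers by μ_θ (4 steps, strictly decreasing):
  μ^(1)=7; μ^(2)=5/2; μ^(3)=-2; μ^(4)=-5

((0, 1, 0); (0, 2, 2); (0, 0, 1); (3, 0, 0))


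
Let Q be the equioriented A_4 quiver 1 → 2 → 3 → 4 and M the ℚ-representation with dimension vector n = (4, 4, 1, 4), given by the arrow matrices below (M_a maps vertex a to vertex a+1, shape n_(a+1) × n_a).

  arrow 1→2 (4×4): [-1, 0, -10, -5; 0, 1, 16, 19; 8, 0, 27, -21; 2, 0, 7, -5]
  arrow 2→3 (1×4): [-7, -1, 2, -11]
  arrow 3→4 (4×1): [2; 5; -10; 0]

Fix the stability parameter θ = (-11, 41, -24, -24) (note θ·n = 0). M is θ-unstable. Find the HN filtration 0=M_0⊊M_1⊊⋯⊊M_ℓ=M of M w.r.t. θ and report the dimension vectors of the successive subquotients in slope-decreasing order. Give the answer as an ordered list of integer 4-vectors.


Barcode: M ≅ I[1,2]^3, I[1,4], I[4,4]^3. HN layers by μ_θ (4 steps, strictly decreasing):
  μ^(1)=41; μ^(2)=-7/3; μ^(3)=-11; μ^(4)=-24

((0, 3, 0, 0); (0, 1, 1, 1); (4, 0, 0, 0); (0, 0, 0, 3))


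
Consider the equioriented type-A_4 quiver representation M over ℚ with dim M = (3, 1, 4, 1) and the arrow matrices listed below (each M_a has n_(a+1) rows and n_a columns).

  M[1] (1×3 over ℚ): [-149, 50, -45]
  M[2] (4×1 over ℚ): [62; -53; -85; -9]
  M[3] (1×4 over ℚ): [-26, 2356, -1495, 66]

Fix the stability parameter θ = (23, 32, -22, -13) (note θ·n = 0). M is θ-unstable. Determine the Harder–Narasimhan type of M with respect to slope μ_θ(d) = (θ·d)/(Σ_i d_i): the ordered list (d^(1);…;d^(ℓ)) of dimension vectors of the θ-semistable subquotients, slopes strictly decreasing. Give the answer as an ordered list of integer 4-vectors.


Via rank(M_{q-1}∘⋯∘M_p): M ≅ I[1,1]^2, I[1,4], I[3,3]^3.
μ_θ-semistable layers: μ^(1)=23; μ^(2)=5; μ^(3)=-22

((2, 0, 0, 0); (1, 1, 1, 1); (0, 0, 3, 0))


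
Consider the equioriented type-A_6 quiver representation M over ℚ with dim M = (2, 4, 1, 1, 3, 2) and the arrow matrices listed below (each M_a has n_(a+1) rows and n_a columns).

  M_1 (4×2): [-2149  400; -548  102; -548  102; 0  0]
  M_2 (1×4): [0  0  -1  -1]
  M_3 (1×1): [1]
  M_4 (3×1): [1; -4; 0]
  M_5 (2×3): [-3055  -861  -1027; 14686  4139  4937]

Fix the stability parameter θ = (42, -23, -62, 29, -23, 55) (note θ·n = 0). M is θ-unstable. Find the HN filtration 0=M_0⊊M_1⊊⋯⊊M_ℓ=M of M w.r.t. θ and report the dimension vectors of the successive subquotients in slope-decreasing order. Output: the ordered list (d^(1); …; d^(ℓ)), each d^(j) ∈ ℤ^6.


Via rank(M_{q-1}∘⋯∘M_p): M ≅ I[1,2], I[1,6], I[2,2]^2, I[5,5], I[5,6].
μ_θ-semistable layers: μ^(1)=55; μ^(2)=19/2; μ^(3)=3; μ^(4)=-43/3; μ^(5)=-23

((0, 0, 0, 0, 0, 2); (1, 1, 0, 0, 0, 0); (0, 0, 0, 1, 1, 0); (1, 1, 1, 0, 0, 0); (0, 2, 0, 0, 2, 0))


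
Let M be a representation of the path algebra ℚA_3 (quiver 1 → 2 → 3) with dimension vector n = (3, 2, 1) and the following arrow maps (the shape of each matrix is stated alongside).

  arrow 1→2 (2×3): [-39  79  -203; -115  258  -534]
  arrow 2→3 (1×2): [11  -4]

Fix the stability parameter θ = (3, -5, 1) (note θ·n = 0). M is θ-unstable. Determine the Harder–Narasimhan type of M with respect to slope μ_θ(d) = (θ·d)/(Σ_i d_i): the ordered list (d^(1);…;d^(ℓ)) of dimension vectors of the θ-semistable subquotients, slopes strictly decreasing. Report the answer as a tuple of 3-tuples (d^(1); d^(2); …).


Barcode: M ≅ I[1,1], I[1,2], I[1,3]. HN layers by μ_θ (3 steps, strictly decreasing):
  μ^(1)=3; μ^(2)=1; μ^(3)=-1

((1, 0, 0); (0, 0, 1); (2, 2, 0))


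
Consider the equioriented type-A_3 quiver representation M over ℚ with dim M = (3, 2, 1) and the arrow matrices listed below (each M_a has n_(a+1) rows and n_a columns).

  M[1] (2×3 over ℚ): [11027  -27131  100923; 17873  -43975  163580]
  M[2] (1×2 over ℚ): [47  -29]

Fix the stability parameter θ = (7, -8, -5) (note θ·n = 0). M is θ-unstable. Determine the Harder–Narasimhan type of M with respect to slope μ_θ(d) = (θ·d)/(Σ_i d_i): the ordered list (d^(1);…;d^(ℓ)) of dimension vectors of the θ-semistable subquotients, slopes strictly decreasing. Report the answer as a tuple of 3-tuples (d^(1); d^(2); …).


Barcode: M ≅ I[1,1], I[1,2], I[1,3]. HN layers by μ_θ (3 steps, strictly decreasing):
  μ^(1)=7; μ^(2)=-1/2; μ^(3)=-2

((1, 0, 0); (1, 1, 0); (1, 1, 1))


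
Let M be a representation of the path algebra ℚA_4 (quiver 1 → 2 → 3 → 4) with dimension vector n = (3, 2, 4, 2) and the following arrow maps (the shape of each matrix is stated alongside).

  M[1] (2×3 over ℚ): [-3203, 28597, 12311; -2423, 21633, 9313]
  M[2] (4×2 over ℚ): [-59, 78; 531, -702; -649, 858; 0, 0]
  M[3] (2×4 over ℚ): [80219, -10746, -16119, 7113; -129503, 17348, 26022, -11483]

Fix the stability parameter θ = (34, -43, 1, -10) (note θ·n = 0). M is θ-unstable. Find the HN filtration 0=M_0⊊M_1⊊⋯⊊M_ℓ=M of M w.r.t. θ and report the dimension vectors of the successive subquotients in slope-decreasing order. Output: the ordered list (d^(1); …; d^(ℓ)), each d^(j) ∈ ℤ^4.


Via rank(M_{q-1}∘⋯∘M_p): M ≅ I[1,1], I[1,2], I[1,4], I[3,3]^2, I[3,4].
μ_θ-semistable layers: μ^(1)=34; μ^(2)=1; μ^(3)=-9/2

((1, 0, 0, 0); (0, 0, 2, 0); (2, 2, 2, 2))


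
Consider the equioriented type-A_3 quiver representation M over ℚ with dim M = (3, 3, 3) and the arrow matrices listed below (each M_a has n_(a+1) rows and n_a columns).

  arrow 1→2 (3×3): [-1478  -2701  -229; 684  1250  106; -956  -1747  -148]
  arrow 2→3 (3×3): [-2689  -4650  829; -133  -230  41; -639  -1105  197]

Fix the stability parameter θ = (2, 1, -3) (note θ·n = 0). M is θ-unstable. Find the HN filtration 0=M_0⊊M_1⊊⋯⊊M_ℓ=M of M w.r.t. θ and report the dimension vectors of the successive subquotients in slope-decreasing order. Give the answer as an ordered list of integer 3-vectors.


Barcode: M ≅ I[1,1], I[1,2], I[1,3], I[2,3], I[3,3]. HN layers by μ_θ (5 steps, strictly decreasing):
  μ^(1)=2; μ^(2)=3/2; μ^(3)=0; μ^(4)=-1; μ^(5)=-3

((1, 0, 0); (1, 1, 0); (1, 1, 1); (0, 1, 1); (0, 0, 1))


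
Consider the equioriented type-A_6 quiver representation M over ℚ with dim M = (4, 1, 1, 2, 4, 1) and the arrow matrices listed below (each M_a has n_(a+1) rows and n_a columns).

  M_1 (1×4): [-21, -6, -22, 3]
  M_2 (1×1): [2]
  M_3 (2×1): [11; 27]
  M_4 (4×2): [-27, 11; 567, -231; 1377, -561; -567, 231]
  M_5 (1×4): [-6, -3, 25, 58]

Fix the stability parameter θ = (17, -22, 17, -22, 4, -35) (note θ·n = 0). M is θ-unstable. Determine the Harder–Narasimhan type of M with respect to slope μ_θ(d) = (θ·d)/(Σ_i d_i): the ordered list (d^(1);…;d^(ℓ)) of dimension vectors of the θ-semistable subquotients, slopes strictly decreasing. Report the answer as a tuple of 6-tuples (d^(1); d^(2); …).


Interval decomposition of M: I[1,1]^3, I[1,4], I[4,5], I[5,5]^2, I[5,6].
HN type (ℓ=5): μ^(1)=17; μ^(2)=4; μ^(3)=-5/2; μ^(4)=-31/2; μ^(5)=-22

((3, 0, 0, 0, 0, 0); (0, 0, 0, 0, 3, 0); (1, 1, 1, 1, 0, 0); (0, 0, 0, 0, 1, 1); (0, 0, 0, 1, 0, 0))


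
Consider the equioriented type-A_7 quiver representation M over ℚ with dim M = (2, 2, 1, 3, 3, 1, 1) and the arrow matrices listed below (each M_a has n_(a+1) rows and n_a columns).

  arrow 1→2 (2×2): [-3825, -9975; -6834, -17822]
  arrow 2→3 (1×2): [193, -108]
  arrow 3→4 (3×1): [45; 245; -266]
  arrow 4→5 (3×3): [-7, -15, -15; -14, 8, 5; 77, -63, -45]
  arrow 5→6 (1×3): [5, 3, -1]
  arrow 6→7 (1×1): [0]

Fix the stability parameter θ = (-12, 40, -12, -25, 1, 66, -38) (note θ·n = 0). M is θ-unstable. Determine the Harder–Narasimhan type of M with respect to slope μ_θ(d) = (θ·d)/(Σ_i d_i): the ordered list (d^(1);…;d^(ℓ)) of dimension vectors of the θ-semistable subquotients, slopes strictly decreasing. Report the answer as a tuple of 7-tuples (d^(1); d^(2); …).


Barcode: M ≅ I[1,1], I[1,4], I[2,2], I[4,5], I[4,6], I[5,5], I[7,7]. HN layers by μ_θ (6 steps, strictly decreasing):
  μ^(1)=66; μ^(2)=40; μ^(3)=1; μ^(4)=-12; μ^(5)=-25; μ^(6)=-38

((0, 0, 0, 0, 0, 1, 0); (0, 1, 0, 0, 0, 0, 0); (0, 1, 1, 1, 3, 0, 0); (2, 0, 0, 0, 0, 0, 0); (0, 0, 0, 2, 0, 0, 0); (0, 0, 0, 0, 0, 0, 1))


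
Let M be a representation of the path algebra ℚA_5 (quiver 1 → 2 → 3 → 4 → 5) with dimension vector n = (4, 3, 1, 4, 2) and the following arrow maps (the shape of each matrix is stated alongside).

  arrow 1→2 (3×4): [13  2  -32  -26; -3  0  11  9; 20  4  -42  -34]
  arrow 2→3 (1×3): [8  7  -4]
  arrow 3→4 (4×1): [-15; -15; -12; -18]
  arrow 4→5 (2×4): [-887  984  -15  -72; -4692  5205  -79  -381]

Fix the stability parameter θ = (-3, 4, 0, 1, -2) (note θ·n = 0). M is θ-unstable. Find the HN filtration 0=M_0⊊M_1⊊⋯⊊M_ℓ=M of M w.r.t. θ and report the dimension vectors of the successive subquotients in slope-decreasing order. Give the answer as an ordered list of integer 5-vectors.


Via rank(M_{q-1}∘⋯∘M_p): M ≅ I[1,1]^2, I[1,2], I[1,5], I[2,2], I[4,4]^2, I[4,5].
μ_θ-semistable layers: μ^(1)=4; μ^(2)=1; μ^(3)=3/4; μ^(4)=-1/2; μ^(5)=-3

((0, 2, 0, 0, 0); (0, 0, 0, 2, 0); (0, 1, 1, 1, 1); (0, 0, 0, 1, 1); (4, 0, 0, 0, 0))


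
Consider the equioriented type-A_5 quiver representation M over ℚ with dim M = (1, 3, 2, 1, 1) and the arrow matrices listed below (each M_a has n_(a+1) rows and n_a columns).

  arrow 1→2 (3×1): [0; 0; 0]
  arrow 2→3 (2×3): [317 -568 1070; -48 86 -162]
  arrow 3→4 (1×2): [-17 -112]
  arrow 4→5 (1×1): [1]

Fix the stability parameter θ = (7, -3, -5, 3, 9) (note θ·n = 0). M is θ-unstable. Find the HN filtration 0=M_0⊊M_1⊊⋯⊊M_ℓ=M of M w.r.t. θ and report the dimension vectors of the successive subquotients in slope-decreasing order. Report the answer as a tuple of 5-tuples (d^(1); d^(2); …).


Via rank(M_{q-1}∘⋯∘M_p): M ≅ I[1,1], I[2,2], I[2,3], I[2,5].
μ_θ-semistable layers: μ^(1)=9; μ^(2)=7; μ^(3)=3; μ^(4)=-3; μ^(5)=-4

((0, 0, 0, 0, 1); (1, 0, 0, 0, 0); (0, 0, 0, 1, 0); (0, 1, 0, 0, 0); (0, 2, 2, 0, 0))


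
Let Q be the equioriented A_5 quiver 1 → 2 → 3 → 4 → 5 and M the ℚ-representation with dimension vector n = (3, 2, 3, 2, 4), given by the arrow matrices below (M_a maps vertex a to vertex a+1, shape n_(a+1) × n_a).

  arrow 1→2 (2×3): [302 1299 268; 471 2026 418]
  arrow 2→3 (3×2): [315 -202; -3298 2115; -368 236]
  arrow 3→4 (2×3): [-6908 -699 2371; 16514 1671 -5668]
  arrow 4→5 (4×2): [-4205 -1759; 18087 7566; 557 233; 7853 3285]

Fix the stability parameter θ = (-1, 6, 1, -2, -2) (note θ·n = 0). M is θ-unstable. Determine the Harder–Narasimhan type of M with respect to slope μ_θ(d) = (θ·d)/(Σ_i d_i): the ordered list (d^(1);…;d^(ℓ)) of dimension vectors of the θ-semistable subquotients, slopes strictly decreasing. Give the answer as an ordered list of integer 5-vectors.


Barcode: M ≅ I[1,1], I[1,5]^2, I[3,3], I[5,5]^2. HN layers by μ_θ (4 steps, strictly decreasing):
  μ^(1)=1; μ^(2)=3/4; μ^(3)=-1; μ^(4)=-2

((0, 0, 1, 0, 0); (0, 2, 2, 2, 2); (3, 0, 0, 0, 0); (0, 0, 0, 0, 2))


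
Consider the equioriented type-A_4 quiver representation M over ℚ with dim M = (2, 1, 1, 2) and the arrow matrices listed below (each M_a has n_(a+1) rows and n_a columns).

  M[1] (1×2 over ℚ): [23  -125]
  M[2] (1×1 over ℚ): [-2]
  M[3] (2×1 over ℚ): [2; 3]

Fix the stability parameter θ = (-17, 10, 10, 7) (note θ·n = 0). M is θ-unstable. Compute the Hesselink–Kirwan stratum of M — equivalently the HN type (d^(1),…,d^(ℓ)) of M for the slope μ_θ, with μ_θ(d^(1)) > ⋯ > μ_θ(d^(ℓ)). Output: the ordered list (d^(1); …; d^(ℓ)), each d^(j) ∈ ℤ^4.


Barcode: M ≅ I[1,1], I[1,4], I[4,4]. HN layers by μ_θ (3 steps, strictly decreasing):
  μ^(1)=9; μ^(2)=7; μ^(3)=-17

((0, 1, 1, 1); (0, 0, 0, 1); (2, 0, 0, 0))


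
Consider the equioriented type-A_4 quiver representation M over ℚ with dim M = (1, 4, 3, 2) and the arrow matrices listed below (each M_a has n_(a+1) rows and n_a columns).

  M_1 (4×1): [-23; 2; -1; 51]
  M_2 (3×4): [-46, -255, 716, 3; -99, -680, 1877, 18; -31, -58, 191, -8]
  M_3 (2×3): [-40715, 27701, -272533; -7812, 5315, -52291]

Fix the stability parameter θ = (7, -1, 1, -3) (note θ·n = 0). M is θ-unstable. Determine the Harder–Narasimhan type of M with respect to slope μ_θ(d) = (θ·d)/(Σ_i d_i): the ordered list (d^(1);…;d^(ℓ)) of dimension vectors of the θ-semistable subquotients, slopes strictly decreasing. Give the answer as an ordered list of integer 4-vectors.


Interval decomposition of M: I[1,4], I[2,2], I[2,3], I[2,4].
HN type (ℓ=2): μ^(1)=1; μ^(2)=-1

((1, 1, 2, 1); (0, 3, 1, 1))


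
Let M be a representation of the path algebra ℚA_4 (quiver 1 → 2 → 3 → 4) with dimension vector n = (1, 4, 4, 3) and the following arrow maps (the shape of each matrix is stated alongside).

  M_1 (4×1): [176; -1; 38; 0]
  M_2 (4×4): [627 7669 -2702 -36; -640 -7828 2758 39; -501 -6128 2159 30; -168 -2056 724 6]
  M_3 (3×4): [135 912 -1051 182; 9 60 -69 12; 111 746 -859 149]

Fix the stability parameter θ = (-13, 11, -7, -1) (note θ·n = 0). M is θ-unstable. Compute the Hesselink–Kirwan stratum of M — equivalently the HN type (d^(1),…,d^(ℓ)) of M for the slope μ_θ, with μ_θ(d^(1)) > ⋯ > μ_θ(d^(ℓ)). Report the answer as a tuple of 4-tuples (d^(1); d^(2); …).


Barcode: M ≅ I[1,4], I[2,2], I[2,3]^2, I[3,4], I[4,4]. HN layers by μ_θ (6 steps, strictly decreasing):
  μ^(1)=11; μ^(2)=2; μ^(3)=1; μ^(4)=-1; μ^(5)=-7; μ^(6)=-13

((0, 1, 0, 0); (0, 2, 2, 0); (0, 1, 1, 1); (0, 0, 0, 2); (0, 0, 1, 0); (1, 0, 0, 0))


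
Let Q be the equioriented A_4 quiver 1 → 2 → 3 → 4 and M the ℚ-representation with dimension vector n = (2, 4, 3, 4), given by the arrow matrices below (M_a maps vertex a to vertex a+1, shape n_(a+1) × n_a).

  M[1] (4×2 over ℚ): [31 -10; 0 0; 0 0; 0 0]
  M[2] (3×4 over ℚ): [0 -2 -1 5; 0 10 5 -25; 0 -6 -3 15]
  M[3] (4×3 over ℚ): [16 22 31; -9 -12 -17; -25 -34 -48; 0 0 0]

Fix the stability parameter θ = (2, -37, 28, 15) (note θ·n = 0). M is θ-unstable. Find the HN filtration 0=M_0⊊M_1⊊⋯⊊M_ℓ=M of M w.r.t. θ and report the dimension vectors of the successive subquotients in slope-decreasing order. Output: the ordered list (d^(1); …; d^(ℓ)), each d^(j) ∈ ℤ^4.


Via rank(M_{q-1}∘⋯∘M_p): M ≅ I[1,1], I[1,2], I[2,2]^2, I[2,4], I[3,3], I[3,4], I[4,4]^2.
μ_θ-semistable layers: μ^(1)=28; μ^(2)=43/2; μ^(3)=15; μ^(4)=2; μ^(5)=-35/2; μ^(6)=-37

((0, 0, 1, 0); (0, 0, 2, 2); (0, 0, 0, 2); (1, 0, 0, 0); (1, 1, 0, 0); (0, 3, 0, 0))


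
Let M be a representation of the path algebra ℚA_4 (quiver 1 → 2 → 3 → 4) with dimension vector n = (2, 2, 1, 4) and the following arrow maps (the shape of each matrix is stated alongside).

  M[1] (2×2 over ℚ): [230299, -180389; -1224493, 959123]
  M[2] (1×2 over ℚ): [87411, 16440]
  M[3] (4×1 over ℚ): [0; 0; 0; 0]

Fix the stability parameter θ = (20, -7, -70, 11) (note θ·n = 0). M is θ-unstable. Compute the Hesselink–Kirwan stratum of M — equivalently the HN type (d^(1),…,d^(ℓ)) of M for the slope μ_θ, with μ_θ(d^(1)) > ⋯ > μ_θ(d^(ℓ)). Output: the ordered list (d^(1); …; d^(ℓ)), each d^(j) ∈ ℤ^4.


Via rank(M_{q-1}∘⋯∘M_p): M ≅ I[1,1], I[1,3], I[2,2], I[4,4]^4.
μ_θ-semistable layers: μ^(1)=20; μ^(2)=11; μ^(3)=-7; μ^(4)=-19

((1, 0, 0, 0); (0, 0, 0, 4); (0, 1, 0, 0); (1, 1, 1, 0))


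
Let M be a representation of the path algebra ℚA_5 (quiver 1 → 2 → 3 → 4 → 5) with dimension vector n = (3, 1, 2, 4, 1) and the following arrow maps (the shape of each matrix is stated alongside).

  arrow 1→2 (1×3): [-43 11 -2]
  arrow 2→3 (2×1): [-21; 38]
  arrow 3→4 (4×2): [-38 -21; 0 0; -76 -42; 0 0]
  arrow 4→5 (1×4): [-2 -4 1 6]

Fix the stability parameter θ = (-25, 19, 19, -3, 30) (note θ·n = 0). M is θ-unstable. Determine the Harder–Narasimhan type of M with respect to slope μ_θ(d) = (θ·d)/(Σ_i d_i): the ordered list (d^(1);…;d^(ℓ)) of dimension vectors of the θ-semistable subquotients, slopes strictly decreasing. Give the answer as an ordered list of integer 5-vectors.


Via rank(M_{q-1}∘⋯∘M_p): M ≅ I[1,1]^2, I[1,3], I[3,4], I[4,4]^2, I[4,5].
μ_θ-semistable layers: μ^(1)=30; μ^(2)=19; μ^(3)=8; μ^(4)=-3; μ^(5)=-25

((0, 0, 0, 0, 1); (0, 1, 1, 0, 0); (0, 0, 1, 1, 0); (0, 0, 0, 3, 0); (3, 0, 0, 0, 0))


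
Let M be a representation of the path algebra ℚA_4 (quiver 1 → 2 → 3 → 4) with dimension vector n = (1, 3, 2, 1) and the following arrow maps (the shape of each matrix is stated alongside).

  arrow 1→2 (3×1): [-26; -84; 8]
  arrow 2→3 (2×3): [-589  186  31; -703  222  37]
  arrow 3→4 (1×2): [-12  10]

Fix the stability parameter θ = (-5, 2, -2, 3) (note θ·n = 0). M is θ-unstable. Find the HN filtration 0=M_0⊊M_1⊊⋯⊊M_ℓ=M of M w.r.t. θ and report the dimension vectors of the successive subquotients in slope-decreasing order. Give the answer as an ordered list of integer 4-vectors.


Interval decomposition of M: I[1,4], I[2,2]^2, I[3,3].
HN type (ℓ=5): μ^(1)=3; μ^(2)=2; μ^(3)=0; μ^(4)=-2; μ^(5)=-5

((0, 0, 0, 1); (0, 2, 0, 0); (0, 1, 1, 0); (0, 0, 1, 0); (1, 0, 0, 0))


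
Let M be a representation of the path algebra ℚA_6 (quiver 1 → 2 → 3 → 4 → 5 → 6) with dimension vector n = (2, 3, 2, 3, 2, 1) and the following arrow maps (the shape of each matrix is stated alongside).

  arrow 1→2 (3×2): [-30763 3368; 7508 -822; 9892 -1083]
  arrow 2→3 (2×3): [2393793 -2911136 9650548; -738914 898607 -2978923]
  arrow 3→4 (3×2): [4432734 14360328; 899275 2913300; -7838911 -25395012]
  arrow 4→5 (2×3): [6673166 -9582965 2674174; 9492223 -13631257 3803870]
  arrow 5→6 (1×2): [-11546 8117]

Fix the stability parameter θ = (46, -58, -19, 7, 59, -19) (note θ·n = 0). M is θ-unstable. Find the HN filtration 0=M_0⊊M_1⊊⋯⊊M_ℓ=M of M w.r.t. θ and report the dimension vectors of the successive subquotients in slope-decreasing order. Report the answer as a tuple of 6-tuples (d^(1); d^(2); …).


Via rank(M_{q-1}∘⋯∘M_p): M ≅ I[1,3], I[1,6], I[2,2], I[4,4], I[4,5].
μ_θ-semistable layers: μ^(1)=59; μ^(2)=20; μ^(3)=7; μ^(4)=-31/3; μ^(5)=-58

((0, 0, 0, 0, 1, 0); (0, 0, 0, 0, 1, 1); (0, 0, 0, 3, 0, 0); (2, 2, 2, 0, 0, 0); (0, 1, 0, 0, 0, 0))


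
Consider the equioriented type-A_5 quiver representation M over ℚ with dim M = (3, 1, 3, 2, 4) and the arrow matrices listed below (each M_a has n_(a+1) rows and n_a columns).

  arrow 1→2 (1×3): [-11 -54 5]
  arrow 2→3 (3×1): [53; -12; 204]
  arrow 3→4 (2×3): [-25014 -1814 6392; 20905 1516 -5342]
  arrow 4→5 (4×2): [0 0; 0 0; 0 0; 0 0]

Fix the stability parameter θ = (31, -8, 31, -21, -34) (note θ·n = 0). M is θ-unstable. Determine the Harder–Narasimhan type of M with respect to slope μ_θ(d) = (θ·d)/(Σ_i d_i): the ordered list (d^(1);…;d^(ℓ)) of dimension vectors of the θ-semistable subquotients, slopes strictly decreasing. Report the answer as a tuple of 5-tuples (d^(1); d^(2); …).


Barcode: M ≅ I[1,1]^2, I[1,4], I[3,3], I[3,4], I[5,5]^4. HN layers by μ_θ (4 steps, strictly decreasing):
  μ^(1)=31; μ^(2)=33/4; μ^(3)=5; μ^(4)=-34

((2, 0, 1, 0, 0); (1, 1, 1, 1, 0); (0, 0, 1, 1, 0); (0, 0, 0, 0, 4))


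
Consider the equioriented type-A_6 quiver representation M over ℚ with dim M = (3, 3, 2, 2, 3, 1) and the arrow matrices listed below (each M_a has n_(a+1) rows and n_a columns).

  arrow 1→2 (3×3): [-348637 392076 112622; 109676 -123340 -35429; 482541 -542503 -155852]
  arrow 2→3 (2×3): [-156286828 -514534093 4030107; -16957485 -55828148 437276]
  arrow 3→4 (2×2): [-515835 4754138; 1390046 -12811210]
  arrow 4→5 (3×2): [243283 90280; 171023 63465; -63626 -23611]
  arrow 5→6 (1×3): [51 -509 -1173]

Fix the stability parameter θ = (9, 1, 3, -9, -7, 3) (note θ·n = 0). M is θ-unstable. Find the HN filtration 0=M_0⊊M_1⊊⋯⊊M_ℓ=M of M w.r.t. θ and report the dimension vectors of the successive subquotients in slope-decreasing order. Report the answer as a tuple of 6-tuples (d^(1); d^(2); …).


Barcode: M ≅ I[1,2], I[1,5], I[1,6], I[5,5]. HN layers by μ_θ (4 steps, strictly decreasing):
  μ^(1)=5; μ^(2)=3; μ^(3)=-3/5; μ^(4)=-7

((1, 1, 0, 0, 0, 0); (0, 0, 0, 0, 0, 1); (2, 2, 2, 2, 2, 0); (0, 0, 0, 0, 1, 0))


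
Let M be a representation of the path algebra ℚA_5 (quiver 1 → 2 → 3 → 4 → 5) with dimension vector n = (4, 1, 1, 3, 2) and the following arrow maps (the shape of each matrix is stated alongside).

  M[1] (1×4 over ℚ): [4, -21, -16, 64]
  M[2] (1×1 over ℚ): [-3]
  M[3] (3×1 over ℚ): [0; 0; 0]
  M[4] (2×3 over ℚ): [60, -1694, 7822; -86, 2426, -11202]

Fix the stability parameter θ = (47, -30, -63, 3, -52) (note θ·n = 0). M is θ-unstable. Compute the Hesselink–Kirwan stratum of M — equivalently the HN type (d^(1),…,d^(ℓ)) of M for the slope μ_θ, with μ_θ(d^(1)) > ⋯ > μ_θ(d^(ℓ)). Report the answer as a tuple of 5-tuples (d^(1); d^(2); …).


Via rank(M_{q-1}∘⋯∘M_p): M ≅ I[1,1]^3, I[1,3], I[4,4], I[4,5]^2.
μ_θ-semistable layers: μ^(1)=47; μ^(2)=3; μ^(3)=-46/3; μ^(4)=-49/2

((3, 0, 0, 0, 0); (0, 0, 0, 1, 0); (1, 1, 1, 0, 0); (0, 0, 0, 2, 2))


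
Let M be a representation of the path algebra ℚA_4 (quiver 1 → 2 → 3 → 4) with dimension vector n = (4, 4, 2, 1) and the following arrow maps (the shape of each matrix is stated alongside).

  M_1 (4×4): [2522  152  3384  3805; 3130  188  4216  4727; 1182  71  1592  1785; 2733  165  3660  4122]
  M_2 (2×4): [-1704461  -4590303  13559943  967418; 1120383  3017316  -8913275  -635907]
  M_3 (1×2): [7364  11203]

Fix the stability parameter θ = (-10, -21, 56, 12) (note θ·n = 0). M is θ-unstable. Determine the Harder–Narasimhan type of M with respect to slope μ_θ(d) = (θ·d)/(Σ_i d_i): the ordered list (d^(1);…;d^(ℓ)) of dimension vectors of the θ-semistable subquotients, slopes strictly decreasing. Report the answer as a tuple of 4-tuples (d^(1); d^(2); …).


Interval decomposition of M: I[1,1], I[1,2], I[1,3], I[1,4], I[2,2].
HN type (ℓ=5): μ^(1)=56; μ^(2)=34; μ^(3)=-10; μ^(4)=-31/2; μ^(5)=-21

((0, 0, 1, 0); (0, 0, 1, 1); (1, 0, 0, 0); (3, 3, 0, 0); (0, 1, 0, 0))


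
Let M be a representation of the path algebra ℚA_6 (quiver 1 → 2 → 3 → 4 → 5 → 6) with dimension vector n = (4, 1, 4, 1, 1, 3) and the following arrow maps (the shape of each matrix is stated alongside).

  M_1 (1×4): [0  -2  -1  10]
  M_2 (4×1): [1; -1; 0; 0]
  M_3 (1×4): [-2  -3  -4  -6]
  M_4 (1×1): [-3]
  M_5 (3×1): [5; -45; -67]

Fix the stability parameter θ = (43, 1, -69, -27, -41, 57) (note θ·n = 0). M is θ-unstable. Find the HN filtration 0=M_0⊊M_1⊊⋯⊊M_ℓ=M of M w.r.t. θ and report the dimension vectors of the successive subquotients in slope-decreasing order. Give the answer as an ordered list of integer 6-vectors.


Barcode: M ≅ I[1,1]^3, I[1,6], I[3,3]^3, I[6,6]^2. HN layers by μ_θ (4 steps, strictly decreasing):
  μ^(1)=57; μ^(2)=43; μ^(3)=-93/5; μ^(4)=-69

((0, 0, 0, 0, 0, 3); (3, 0, 0, 0, 0, 0); (1, 1, 1, 1, 1, 0); (0, 0, 3, 0, 0, 0))


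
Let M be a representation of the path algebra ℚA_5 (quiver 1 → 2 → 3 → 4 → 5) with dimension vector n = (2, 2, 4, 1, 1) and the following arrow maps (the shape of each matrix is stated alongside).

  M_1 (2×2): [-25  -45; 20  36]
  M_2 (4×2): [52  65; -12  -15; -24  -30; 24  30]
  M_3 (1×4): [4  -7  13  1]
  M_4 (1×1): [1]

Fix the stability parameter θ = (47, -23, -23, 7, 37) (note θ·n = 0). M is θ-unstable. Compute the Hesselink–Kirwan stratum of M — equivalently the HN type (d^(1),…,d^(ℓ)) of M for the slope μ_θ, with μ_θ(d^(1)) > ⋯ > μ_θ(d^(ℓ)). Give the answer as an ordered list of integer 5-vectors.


Interval decomposition of M: I[1,1], I[1,2], I[2,5], I[3,3]^3.
HN type (ℓ=5): μ^(1)=47; μ^(2)=37; μ^(3)=12; μ^(4)=7; μ^(5)=-23

((1, 0, 0, 0, 0); (0, 0, 0, 0, 1); (1, 1, 0, 0, 0); (0, 0, 0, 1, 0); (0, 1, 4, 0, 0))


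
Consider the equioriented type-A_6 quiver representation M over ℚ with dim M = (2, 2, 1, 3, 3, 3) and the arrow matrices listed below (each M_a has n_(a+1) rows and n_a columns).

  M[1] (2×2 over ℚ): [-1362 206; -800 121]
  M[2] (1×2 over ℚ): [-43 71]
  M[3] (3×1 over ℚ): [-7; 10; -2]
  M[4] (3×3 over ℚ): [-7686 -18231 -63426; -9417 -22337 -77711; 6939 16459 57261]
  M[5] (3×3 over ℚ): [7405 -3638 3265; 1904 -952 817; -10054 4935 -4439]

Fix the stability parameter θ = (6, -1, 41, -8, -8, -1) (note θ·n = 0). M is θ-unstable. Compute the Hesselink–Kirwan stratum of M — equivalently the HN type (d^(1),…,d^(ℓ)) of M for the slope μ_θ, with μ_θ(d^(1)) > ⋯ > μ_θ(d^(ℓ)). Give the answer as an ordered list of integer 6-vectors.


Via rank(M_{q-1}∘⋯∘M_p): M ≅ I[1,2], I[1,6], I[4,4], I[4,6], I[5,6].
μ_θ-semistable layers: μ^(1)=6; μ^(2)=5/2; μ^(3)=-1; μ^(4)=-8

((0, 0, 1, 1, 1, 1); (2, 2, 0, 0, 0, 0); (0, 0, 0, 0, 0, 2); (0, 0, 0, 2, 2, 0))
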